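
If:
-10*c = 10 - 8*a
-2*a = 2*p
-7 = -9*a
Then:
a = 7/9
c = -17/45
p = -7/9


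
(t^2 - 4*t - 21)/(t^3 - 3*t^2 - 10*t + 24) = (t - 7)/(t^2 - 6*t + 8)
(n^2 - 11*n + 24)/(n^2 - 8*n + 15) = (n - 8)/(n - 5)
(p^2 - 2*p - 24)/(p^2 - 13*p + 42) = (p + 4)/(p - 7)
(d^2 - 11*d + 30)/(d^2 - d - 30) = (d - 5)/(d + 5)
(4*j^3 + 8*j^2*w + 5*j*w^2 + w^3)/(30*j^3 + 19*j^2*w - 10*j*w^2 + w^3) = (4*j^2 + 4*j*w + w^2)/(30*j^2 - 11*j*w + w^2)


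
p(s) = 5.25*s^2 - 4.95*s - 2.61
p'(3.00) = 26.55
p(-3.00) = 59.49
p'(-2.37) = -29.84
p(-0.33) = -0.40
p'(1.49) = 10.70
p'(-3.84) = -45.27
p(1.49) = 1.67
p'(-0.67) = -11.98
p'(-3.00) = -36.45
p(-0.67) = 3.06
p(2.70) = 22.30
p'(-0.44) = -9.57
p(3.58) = 46.96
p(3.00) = 29.79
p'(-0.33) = -8.42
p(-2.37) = 38.61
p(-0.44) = 0.58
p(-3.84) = 93.81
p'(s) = 10.5*s - 4.95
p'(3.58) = 32.64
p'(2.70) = 23.40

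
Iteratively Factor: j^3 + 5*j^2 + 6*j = (j + 2)*(j^2 + 3*j) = (j + 2)*(j + 3)*(j)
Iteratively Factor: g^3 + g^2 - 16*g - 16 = (g + 1)*(g^2 - 16) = (g + 1)*(g + 4)*(g - 4)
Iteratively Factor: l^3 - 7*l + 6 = (l - 1)*(l^2 + l - 6) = (l - 2)*(l - 1)*(l + 3)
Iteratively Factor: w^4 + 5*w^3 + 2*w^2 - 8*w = (w + 4)*(w^3 + w^2 - 2*w) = (w + 2)*(w + 4)*(w^2 - w) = w*(w + 2)*(w + 4)*(w - 1)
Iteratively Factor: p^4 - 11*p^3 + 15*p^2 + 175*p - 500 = (p - 5)*(p^3 - 6*p^2 - 15*p + 100) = (p - 5)^2*(p^2 - p - 20) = (p - 5)^2*(p + 4)*(p - 5)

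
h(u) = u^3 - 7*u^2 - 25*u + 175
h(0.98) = 144.72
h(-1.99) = 189.15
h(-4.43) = 61.44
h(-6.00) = -143.00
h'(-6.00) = 167.00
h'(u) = 3*u^2 - 14*u - 25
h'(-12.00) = 575.00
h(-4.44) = 60.48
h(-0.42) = 184.19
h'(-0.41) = -18.76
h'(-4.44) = 96.30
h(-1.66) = 192.64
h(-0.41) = 184.00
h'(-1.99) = 14.74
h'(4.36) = -29.01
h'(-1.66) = 6.51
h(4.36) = 15.81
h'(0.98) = -35.84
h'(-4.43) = 95.89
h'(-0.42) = -18.59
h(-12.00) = -2261.00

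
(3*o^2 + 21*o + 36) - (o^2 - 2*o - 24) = 2*o^2 + 23*o + 60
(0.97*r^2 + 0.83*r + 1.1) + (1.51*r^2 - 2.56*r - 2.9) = 2.48*r^2 - 1.73*r - 1.8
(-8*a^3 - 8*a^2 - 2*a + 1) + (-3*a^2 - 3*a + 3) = -8*a^3 - 11*a^2 - 5*a + 4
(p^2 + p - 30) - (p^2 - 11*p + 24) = 12*p - 54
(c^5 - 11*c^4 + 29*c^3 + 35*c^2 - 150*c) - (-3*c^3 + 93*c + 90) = c^5 - 11*c^4 + 32*c^3 + 35*c^2 - 243*c - 90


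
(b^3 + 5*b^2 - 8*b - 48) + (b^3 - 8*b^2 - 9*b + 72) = 2*b^3 - 3*b^2 - 17*b + 24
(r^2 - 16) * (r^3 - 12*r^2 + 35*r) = r^5 - 12*r^4 + 19*r^3 + 192*r^2 - 560*r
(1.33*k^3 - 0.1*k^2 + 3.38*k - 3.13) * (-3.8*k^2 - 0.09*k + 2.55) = -5.054*k^5 + 0.2603*k^4 - 9.4435*k^3 + 11.3348*k^2 + 8.9007*k - 7.9815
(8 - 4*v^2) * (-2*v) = 8*v^3 - 16*v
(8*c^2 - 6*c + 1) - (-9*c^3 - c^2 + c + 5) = 9*c^3 + 9*c^2 - 7*c - 4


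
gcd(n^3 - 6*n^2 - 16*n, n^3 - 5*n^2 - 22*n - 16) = n^2 - 6*n - 16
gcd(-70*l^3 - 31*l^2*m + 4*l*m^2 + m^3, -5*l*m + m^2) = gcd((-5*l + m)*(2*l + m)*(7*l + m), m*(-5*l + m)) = 5*l - m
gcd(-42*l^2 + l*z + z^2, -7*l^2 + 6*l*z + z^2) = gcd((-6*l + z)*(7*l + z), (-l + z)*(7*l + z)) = 7*l + z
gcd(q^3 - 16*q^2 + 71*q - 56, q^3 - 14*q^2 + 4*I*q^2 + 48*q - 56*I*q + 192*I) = q - 8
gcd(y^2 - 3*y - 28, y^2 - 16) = y + 4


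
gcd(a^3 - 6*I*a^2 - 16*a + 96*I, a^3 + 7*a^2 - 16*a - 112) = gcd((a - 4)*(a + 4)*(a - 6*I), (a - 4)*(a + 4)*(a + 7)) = a^2 - 16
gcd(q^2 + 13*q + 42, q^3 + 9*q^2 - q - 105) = q + 7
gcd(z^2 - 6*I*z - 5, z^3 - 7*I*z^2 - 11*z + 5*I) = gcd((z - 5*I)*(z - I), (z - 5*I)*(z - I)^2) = z^2 - 6*I*z - 5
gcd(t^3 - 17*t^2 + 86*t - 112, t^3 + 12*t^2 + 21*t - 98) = t - 2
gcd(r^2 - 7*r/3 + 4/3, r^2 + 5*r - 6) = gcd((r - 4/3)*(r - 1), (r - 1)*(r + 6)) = r - 1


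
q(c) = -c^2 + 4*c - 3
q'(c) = 4 - 2*c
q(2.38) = 0.86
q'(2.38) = -0.76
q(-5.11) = -49.55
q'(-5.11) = 14.22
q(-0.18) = -3.75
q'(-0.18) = 4.36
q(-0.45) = -5.00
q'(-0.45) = 4.90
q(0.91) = -0.19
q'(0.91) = 2.18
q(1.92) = 0.99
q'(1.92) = 0.16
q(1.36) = 0.59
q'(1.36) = 1.28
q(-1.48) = -11.11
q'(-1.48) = 6.96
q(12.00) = -99.00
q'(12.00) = -20.00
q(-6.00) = -63.00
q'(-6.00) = 16.00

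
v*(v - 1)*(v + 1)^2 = v^4 + v^3 - v^2 - v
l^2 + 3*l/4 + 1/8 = (l + 1/4)*(l + 1/2)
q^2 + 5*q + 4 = (q + 1)*(q + 4)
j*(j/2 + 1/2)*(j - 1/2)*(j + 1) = j^4/2 + 3*j^3/4 - j/4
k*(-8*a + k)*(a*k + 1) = -8*a^2*k^2 + a*k^3 - 8*a*k + k^2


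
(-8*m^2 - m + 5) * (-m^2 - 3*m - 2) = 8*m^4 + 25*m^3 + 14*m^2 - 13*m - 10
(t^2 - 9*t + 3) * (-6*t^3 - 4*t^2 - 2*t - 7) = -6*t^5 + 50*t^4 + 16*t^3 - t^2 + 57*t - 21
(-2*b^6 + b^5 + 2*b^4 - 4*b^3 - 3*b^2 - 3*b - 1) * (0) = 0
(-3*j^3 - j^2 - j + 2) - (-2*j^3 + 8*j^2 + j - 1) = -j^3 - 9*j^2 - 2*j + 3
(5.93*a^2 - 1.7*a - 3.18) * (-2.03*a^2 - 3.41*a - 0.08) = -12.0379*a^4 - 16.7703*a^3 + 11.778*a^2 + 10.9798*a + 0.2544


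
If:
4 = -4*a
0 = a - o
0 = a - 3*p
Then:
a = -1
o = -1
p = -1/3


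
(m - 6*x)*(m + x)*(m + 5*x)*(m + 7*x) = m^4 + 7*m^3*x - 31*m^2*x^2 - 247*m*x^3 - 210*x^4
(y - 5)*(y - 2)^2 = y^3 - 9*y^2 + 24*y - 20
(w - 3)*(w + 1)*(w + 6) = w^3 + 4*w^2 - 15*w - 18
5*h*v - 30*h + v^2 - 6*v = (5*h + v)*(v - 6)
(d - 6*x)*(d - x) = d^2 - 7*d*x + 6*x^2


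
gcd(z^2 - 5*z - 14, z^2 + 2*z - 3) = 1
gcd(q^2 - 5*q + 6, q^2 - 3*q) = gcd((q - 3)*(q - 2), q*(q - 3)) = q - 3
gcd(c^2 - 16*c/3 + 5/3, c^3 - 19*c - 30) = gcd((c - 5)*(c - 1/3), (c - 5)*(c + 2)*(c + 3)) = c - 5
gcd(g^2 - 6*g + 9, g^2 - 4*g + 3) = g - 3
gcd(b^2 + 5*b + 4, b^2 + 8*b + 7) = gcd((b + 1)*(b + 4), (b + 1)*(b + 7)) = b + 1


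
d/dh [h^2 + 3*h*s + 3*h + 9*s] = 2*h + 3*s + 3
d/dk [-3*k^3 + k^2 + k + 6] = -9*k^2 + 2*k + 1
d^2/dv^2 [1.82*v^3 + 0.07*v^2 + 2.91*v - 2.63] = 10.92*v + 0.14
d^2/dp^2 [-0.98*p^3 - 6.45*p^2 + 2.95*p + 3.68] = -5.88*p - 12.9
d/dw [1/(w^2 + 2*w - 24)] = 2*(-w - 1)/(w^2 + 2*w - 24)^2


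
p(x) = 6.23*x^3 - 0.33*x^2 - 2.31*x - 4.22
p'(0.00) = -2.31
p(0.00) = -4.22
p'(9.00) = 1505.64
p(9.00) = 4489.93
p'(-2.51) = 117.10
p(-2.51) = -99.02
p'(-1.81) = 60.11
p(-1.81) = -38.06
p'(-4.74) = 420.74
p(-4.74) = -664.16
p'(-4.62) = 399.67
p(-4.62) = -614.94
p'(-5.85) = 641.17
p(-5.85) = -1249.26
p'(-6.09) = 694.89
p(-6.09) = -1409.54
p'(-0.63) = 5.52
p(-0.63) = -4.45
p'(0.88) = 11.58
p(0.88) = -2.26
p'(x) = 18.69*x^2 - 0.66*x - 2.31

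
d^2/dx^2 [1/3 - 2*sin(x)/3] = 2*sin(x)/3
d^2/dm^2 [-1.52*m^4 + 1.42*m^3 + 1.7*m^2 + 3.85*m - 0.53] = -18.24*m^2 + 8.52*m + 3.4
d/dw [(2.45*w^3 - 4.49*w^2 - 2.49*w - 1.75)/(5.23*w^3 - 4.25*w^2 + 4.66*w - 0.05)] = (13.0702*w^4 + 48.8794*w^3 - 4.4159*w^2 - 14.426*w + 8.2795)/(27.3529*w^6 - 44.455*w^5 + 66.8061*w^4 - 40.133*w^3 + 22.1406*w^2 - 0.466*w + 0.0025)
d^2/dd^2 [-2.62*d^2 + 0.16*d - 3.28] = -5.24000000000000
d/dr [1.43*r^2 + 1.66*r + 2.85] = 2.86*r + 1.66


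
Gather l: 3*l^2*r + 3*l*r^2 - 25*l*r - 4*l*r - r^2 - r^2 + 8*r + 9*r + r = 3*l^2*r + l*(3*r^2 - 29*r) - 2*r^2 + 18*r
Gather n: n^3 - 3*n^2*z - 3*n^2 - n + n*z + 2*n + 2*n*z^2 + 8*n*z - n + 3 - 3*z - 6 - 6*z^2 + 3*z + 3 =n^3 + n^2*(-3*z - 3) + n*(2*z^2 + 9*z) - 6*z^2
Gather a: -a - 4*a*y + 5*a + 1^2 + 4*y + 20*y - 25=a*(4 - 4*y) + 24*y - 24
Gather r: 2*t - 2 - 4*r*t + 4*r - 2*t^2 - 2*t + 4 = r*(4 - 4*t) - 2*t^2 + 2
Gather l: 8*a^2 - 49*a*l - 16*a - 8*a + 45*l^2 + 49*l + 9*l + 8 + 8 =8*a^2 - 24*a + 45*l^2 + l*(58 - 49*a) + 16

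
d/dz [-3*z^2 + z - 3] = 1 - 6*z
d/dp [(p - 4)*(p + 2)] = 2*p - 2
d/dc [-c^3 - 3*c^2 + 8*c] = -3*c^2 - 6*c + 8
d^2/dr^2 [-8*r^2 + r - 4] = -16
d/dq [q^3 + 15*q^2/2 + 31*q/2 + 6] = 3*q^2 + 15*q + 31/2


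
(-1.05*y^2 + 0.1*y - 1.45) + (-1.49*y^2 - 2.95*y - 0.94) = -2.54*y^2 - 2.85*y - 2.39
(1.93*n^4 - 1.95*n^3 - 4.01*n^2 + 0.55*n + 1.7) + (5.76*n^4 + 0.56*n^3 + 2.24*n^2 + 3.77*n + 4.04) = 7.69*n^4 - 1.39*n^3 - 1.77*n^2 + 4.32*n + 5.74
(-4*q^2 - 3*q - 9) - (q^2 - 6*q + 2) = -5*q^2 + 3*q - 11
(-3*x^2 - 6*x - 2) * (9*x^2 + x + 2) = -27*x^4 - 57*x^3 - 30*x^2 - 14*x - 4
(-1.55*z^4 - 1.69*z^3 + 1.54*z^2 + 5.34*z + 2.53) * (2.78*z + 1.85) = -4.309*z^5 - 7.5657*z^4 + 1.1547*z^3 + 17.6942*z^2 + 16.9124*z + 4.6805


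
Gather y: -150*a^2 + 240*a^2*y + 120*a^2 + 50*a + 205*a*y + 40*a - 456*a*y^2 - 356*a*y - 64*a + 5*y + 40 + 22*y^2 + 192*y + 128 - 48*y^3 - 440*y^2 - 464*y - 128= -30*a^2 + 26*a - 48*y^3 + y^2*(-456*a - 418) + y*(240*a^2 - 151*a - 267) + 40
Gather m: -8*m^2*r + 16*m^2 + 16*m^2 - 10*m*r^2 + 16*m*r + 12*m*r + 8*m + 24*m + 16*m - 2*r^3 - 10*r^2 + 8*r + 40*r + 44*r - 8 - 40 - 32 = m^2*(32 - 8*r) + m*(-10*r^2 + 28*r + 48) - 2*r^3 - 10*r^2 + 92*r - 80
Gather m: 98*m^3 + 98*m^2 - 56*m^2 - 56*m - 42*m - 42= 98*m^3 + 42*m^2 - 98*m - 42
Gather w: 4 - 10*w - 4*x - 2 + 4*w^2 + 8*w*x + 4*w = 4*w^2 + w*(8*x - 6) - 4*x + 2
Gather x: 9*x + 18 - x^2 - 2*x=-x^2 + 7*x + 18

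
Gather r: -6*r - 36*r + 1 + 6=7 - 42*r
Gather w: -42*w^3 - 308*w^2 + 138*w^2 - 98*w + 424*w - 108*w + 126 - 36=-42*w^3 - 170*w^2 + 218*w + 90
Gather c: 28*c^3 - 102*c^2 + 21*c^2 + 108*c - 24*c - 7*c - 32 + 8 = 28*c^3 - 81*c^2 + 77*c - 24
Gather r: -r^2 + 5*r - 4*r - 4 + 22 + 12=-r^2 + r + 30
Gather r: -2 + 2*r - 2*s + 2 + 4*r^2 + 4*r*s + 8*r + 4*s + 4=4*r^2 + r*(4*s + 10) + 2*s + 4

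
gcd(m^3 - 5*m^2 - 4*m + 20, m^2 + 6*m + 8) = m + 2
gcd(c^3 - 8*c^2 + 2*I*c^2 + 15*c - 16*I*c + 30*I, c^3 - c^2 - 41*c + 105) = c^2 - 8*c + 15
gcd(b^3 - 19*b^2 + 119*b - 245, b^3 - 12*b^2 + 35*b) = b^2 - 12*b + 35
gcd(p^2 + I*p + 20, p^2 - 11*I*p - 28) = p - 4*I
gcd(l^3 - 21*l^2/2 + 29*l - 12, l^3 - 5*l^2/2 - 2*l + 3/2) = l - 1/2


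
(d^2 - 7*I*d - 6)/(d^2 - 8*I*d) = (d^2 - 7*I*d - 6)/(d*(d - 8*I))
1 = 1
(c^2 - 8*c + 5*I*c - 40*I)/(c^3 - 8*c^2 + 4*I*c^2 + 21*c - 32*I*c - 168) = (c + 5*I)/(c^2 + 4*I*c + 21)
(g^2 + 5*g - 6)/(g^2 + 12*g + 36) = (g - 1)/(g + 6)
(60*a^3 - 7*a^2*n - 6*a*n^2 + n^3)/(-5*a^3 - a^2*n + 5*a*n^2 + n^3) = (-60*a^3 + 7*a^2*n + 6*a*n^2 - n^3)/(5*a^3 + a^2*n - 5*a*n^2 - n^3)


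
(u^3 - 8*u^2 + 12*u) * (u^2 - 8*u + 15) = u^5 - 16*u^4 + 91*u^3 - 216*u^2 + 180*u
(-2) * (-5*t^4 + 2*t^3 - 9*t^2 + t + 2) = 10*t^4 - 4*t^3 + 18*t^2 - 2*t - 4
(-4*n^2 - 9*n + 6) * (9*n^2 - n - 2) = -36*n^4 - 77*n^3 + 71*n^2 + 12*n - 12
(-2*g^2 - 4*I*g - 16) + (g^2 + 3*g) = -g^2 + 3*g - 4*I*g - 16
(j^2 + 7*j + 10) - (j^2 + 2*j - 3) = 5*j + 13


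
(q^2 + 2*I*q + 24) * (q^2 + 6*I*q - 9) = q^4 + 8*I*q^3 + 3*q^2 + 126*I*q - 216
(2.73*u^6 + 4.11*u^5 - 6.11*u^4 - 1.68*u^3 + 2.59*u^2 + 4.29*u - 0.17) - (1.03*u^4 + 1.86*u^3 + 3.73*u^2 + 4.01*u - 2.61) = 2.73*u^6 + 4.11*u^5 - 7.14*u^4 - 3.54*u^3 - 1.14*u^2 + 0.28*u + 2.44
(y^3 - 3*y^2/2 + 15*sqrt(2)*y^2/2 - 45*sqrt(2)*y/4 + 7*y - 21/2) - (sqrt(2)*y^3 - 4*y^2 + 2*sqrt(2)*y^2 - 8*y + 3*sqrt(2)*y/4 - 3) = -sqrt(2)*y^3 + y^3 + 5*y^2/2 + 11*sqrt(2)*y^2/2 - 12*sqrt(2)*y + 15*y - 15/2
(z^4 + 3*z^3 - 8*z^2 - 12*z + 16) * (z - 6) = z^5 - 3*z^4 - 26*z^3 + 36*z^2 + 88*z - 96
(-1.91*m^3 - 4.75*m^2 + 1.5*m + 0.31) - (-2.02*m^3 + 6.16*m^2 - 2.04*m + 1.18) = 0.11*m^3 - 10.91*m^2 + 3.54*m - 0.87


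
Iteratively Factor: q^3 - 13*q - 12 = (q + 1)*(q^2 - q - 12) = (q + 1)*(q + 3)*(q - 4)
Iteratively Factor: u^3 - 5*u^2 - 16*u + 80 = (u + 4)*(u^2 - 9*u + 20) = (u - 5)*(u + 4)*(u - 4)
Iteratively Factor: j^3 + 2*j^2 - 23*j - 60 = (j - 5)*(j^2 + 7*j + 12) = (j - 5)*(j + 4)*(j + 3)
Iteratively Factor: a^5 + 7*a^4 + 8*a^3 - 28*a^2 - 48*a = (a + 3)*(a^4 + 4*a^3 - 4*a^2 - 16*a) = (a + 3)*(a + 4)*(a^3 - 4*a) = (a + 2)*(a + 3)*(a + 4)*(a^2 - 2*a) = (a - 2)*(a + 2)*(a + 3)*(a + 4)*(a)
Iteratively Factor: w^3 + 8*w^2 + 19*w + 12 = (w + 4)*(w^2 + 4*w + 3) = (w + 3)*(w + 4)*(w + 1)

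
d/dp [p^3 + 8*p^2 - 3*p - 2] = 3*p^2 + 16*p - 3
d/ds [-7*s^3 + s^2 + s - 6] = -21*s^2 + 2*s + 1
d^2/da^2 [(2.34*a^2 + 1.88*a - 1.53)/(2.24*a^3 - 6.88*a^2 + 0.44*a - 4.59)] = (23.482368*a^6 + 56.598528*a^5 - 279.799296*a^4 + 902.530176*a^3 - 654.996672*a^2 - 422.808768*a + 202.23234)/(11.239424*a^9 - 103.563264*a^8 + 324.7104*a^7 - 435.438592*a^6 + 488.206848*a^5 - 682.934016*a^4 + 225.031904*a^3 - 437.511456*a^2 + 27.809892*a - 96.702579)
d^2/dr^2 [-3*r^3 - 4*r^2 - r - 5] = -18*r - 8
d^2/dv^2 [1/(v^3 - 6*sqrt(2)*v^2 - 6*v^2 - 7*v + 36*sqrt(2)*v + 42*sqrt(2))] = 2*(3*(-v + 2 + 2*sqrt(2))*(v^3 - 6*sqrt(2)*v^2 - 6*v^2 - 7*v + 36*sqrt(2)*v + 42*sqrt(2)) + (-3*v^2 + 12*v + 12*sqrt(2)*v - 36*sqrt(2) + 7)^2)/(v^3 - 6*sqrt(2)*v^2 - 6*v^2 - 7*v + 36*sqrt(2)*v + 42*sqrt(2))^3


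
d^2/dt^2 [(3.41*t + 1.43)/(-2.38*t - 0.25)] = -12.142284/(2.38*t + 0.25)^3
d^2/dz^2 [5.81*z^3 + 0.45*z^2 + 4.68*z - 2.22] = 34.86*z + 0.9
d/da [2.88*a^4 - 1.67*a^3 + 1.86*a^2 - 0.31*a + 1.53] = 11.52*a^3 - 5.01*a^2 + 3.72*a - 0.31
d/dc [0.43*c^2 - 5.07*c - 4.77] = 0.86*c - 5.07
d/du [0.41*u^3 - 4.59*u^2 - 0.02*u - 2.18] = 1.23*u^2 - 9.18*u - 0.02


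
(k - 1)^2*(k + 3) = k^3 + k^2 - 5*k + 3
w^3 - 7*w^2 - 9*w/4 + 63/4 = (w - 7)*(w - 3/2)*(w + 3/2)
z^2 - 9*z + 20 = (z - 5)*(z - 4)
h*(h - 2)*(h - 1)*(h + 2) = h^4 - h^3 - 4*h^2 + 4*h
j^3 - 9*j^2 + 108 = (j - 6)^2*(j + 3)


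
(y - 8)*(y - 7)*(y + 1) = y^3 - 14*y^2 + 41*y + 56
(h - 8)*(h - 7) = h^2 - 15*h + 56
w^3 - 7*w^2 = w^2*(w - 7)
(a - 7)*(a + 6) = a^2 - a - 42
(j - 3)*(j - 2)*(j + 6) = j^3 + j^2 - 24*j + 36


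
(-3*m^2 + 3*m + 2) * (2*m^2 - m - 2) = -6*m^4 + 9*m^3 + 7*m^2 - 8*m - 4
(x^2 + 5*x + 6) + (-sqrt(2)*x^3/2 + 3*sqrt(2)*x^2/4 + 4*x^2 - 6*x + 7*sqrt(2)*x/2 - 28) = -sqrt(2)*x^3/2 + 3*sqrt(2)*x^2/4 + 5*x^2 - x + 7*sqrt(2)*x/2 - 22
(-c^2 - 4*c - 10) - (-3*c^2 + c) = 2*c^2 - 5*c - 10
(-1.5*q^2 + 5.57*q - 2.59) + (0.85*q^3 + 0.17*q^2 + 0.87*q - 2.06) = 0.85*q^3 - 1.33*q^2 + 6.44*q - 4.65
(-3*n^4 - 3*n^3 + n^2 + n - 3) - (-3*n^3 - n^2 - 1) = -3*n^4 + 2*n^2 + n - 2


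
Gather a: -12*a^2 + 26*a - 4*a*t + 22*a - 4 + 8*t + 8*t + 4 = -12*a^2 + a*(48 - 4*t) + 16*t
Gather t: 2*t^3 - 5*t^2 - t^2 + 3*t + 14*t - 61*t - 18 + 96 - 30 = 2*t^3 - 6*t^2 - 44*t + 48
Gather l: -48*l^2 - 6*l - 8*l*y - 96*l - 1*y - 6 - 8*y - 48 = -48*l^2 + l*(-8*y - 102) - 9*y - 54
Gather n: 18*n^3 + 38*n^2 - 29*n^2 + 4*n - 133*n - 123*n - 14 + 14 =18*n^3 + 9*n^2 - 252*n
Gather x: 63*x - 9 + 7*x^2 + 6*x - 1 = 7*x^2 + 69*x - 10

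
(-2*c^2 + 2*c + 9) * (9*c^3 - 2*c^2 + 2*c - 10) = -18*c^5 + 22*c^4 + 73*c^3 + 6*c^2 - 2*c - 90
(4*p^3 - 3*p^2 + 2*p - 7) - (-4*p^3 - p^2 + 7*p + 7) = 8*p^3 - 2*p^2 - 5*p - 14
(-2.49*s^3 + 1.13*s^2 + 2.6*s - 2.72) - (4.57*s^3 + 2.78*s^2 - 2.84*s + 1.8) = -7.06*s^3 - 1.65*s^2 + 5.44*s - 4.52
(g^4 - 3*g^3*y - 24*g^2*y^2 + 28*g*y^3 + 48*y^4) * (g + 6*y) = g^5 + 3*g^4*y - 42*g^3*y^2 - 116*g^2*y^3 + 216*g*y^4 + 288*y^5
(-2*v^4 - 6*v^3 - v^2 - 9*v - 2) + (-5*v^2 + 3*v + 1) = -2*v^4 - 6*v^3 - 6*v^2 - 6*v - 1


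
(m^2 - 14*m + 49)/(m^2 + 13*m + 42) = (m^2 - 14*m + 49)/(m^2 + 13*m + 42)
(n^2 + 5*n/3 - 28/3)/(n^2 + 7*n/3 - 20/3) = (3*n - 7)/(3*n - 5)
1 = 1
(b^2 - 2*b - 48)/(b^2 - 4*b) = (b^2 - 2*b - 48)/(b*(b - 4))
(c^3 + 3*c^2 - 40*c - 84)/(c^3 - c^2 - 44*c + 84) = (c + 2)/(c - 2)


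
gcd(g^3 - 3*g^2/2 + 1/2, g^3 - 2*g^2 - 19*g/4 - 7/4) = g + 1/2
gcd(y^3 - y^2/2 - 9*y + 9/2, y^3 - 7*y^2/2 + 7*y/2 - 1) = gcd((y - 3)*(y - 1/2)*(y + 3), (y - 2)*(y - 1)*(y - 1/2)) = y - 1/2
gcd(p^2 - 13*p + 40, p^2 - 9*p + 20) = p - 5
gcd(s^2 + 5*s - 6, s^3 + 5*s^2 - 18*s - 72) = s + 6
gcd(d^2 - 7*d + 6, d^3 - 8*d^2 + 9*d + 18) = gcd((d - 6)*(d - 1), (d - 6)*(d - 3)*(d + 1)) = d - 6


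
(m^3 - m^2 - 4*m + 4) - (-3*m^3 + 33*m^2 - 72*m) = 4*m^3 - 34*m^2 + 68*m + 4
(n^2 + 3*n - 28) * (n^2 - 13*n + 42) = n^4 - 10*n^3 - 25*n^2 + 490*n - 1176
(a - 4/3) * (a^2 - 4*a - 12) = a^3 - 16*a^2/3 - 20*a/3 + 16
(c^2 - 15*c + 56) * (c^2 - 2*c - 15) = c^4 - 17*c^3 + 71*c^2 + 113*c - 840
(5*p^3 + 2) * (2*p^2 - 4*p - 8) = 10*p^5 - 20*p^4 - 40*p^3 + 4*p^2 - 8*p - 16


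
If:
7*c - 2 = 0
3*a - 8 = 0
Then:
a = 8/3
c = 2/7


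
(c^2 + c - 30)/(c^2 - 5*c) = (c + 6)/c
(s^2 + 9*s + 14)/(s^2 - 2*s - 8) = (s + 7)/(s - 4)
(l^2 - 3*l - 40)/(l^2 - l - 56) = (l + 5)/(l + 7)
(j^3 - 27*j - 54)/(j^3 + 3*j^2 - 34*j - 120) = (j^2 + 6*j + 9)/(j^2 + 9*j + 20)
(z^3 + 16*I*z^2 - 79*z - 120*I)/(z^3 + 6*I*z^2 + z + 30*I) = (z + 8*I)/(z - 2*I)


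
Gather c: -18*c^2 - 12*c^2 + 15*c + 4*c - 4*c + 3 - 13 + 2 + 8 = -30*c^2 + 15*c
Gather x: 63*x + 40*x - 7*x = 96*x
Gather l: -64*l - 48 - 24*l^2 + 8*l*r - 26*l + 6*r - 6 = -24*l^2 + l*(8*r - 90) + 6*r - 54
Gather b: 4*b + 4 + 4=4*b + 8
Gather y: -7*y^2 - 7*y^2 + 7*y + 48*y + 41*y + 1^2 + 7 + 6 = -14*y^2 + 96*y + 14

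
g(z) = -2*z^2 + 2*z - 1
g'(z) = 2 - 4*z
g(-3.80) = -37.48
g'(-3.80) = 17.20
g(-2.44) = -17.79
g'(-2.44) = 11.76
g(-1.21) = -6.35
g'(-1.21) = 6.84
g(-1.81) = -11.17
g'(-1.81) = 9.24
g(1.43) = -2.23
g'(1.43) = -3.72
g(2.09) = -5.56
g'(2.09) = -6.36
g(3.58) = -19.47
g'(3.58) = -12.32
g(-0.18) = -1.42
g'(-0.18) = 2.72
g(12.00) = -265.00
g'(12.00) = -46.00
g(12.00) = -265.00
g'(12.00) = -46.00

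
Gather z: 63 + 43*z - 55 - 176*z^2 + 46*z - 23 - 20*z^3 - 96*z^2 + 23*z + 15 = -20*z^3 - 272*z^2 + 112*z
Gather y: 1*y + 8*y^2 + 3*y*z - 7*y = 8*y^2 + y*(3*z - 6)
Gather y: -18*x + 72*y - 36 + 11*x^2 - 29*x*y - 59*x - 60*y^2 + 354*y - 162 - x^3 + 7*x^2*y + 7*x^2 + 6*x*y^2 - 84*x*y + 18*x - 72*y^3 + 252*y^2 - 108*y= -x^3 + 18*x^2 - 59*x - 72*y^3 + y^2*(6*x + 192) + y*(7*x^2 - 113*x + 318) - 198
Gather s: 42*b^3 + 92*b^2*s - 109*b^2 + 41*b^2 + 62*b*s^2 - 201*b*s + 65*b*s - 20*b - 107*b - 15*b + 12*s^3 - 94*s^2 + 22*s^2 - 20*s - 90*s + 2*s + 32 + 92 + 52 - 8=42*b^3 - 68*b^2 - 142*b + 12*s^3 + s^2*(62*b - 72) + s*(92*b^2 - 136*b - 108) + 168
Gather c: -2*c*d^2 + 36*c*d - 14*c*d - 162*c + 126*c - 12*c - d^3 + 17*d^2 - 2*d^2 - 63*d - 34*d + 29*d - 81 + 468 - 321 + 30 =c*(-2*d^2 + 22*d - 48) - d^3 + 15*d^2 - 68*d + 96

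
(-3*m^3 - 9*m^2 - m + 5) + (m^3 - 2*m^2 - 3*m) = -2*m^3 - 11*m^2 - 4*m + 5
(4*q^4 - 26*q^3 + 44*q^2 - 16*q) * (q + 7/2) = 4*q^5 - 12*q^4 - 47*q^3 + 138*q^2 - 56*q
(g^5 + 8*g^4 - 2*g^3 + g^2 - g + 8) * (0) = 0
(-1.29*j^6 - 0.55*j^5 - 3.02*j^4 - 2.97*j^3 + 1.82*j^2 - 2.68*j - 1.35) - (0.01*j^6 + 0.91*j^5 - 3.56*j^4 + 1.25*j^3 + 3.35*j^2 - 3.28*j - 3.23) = -1.3*j^6 - 1.46*j^5 + 0.54*j^4 - 4.22*j^3 - 1.53*j^2 + 0.6*j + 1.88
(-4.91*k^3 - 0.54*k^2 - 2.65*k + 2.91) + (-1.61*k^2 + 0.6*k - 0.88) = -4.91*k^3 - 2.15*k^2 - 2.05*k + 2.03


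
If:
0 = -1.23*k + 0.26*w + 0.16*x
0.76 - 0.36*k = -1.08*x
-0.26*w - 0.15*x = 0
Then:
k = -0.01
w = 0.41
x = -0.71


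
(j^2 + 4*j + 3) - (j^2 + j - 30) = 3*j + 33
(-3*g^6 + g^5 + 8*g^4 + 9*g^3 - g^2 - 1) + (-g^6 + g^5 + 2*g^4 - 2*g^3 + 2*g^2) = -4*g^6 + 2*g^5 + 10*g^4 + 7*g^3 + g^2 - 1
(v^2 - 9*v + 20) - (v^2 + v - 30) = 50 - 10*v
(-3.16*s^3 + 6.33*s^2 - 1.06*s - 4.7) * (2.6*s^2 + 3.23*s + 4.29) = -8.216*s^5 + 6.2512*s^4 + 4.1335*s^3 + 11.5119*s^2 - 19.7284*s - 20.163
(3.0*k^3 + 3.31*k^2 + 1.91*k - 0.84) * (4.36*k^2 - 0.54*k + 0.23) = 13.08*k^5 + 12.8116*k^4 + 7.2302*k^3 - 3.9325*k^2 + 0.8929*k - 0.1932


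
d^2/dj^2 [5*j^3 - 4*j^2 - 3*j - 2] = 30*j - 8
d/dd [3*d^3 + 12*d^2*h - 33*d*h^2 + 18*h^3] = 9*d^2 + 24*d*h - 33*h^2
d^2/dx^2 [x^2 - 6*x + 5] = 2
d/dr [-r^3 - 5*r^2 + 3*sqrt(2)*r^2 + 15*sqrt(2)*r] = -3*r^2 - 10*r + 6*sqrt(2)*r + 15*sqrt(2)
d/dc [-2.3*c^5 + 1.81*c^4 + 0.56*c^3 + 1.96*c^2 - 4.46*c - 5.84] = -11.5*c^4 + 7.24*c^3 + 1.68*c^2 + 3.92*c - 4.46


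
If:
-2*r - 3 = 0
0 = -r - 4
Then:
No Solution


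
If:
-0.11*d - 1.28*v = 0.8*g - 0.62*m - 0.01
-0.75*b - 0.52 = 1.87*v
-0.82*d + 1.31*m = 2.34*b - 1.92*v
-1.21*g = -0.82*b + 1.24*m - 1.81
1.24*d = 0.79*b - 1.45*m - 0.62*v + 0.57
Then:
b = 0.08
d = -0.01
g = 0.96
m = 0.58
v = -0.31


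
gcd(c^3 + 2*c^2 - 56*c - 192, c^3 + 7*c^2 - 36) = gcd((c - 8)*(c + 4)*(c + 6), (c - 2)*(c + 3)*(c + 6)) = c + 6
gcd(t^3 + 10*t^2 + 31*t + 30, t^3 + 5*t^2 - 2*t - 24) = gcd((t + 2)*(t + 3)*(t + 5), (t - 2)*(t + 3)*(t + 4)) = t + 3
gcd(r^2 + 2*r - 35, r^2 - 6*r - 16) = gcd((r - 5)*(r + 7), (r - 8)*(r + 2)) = 1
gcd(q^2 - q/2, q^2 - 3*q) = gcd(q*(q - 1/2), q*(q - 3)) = q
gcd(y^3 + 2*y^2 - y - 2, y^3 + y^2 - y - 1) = y^2 - 1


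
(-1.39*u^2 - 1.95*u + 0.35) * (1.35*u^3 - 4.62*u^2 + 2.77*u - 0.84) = -1.8765*u^5 + 3.7893*u^4 + 5.6312*u^3 - 5.8509*u^2 + 2.6075*u - 0.294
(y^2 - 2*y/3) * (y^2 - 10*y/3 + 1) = y^4 - 4*y^3 + 29*y^2/9 - 2*y/3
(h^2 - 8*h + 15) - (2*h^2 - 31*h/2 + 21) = -h^2 + 15*h/2 - 6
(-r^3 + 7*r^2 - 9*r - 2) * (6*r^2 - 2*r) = -6*r^5 + 44*r^4 - 68*r^3 + 6*r^2 + 4*r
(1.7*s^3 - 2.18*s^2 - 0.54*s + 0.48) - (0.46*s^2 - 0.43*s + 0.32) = 1.7*s^3 - 2.64*s^2 - 0.11*s + 0.16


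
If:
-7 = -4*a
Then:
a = 7/4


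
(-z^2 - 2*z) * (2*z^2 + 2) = -2*z^4 - 4*z^3 - 2*z^2 - 4*z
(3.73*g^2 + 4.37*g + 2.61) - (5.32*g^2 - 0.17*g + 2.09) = -1.59*g^2 + 4.54*g + 0.52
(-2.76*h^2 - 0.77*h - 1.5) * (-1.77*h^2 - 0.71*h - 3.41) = 4.8852*h^4 + 3.3225*h^3 + 12.6133*h^2 + 3.6907*h + 5.115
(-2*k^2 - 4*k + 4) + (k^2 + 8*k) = -k^2 + 4*k + 4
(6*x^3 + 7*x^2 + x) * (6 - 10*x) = -60*x^4 - 34*x^3 + 32*x^2 + 6*x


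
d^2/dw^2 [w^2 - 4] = 2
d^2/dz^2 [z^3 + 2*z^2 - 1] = 6*z + 4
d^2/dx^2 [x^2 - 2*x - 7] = 2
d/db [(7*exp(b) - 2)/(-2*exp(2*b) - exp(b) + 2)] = ((4*exp(b) + 1)*(7*exp(b) - 2) - 14*exp(2*b) - 7*exp(b) + 14)*exp(b)/(2*exp(2*b) + exp(b) - 2)^2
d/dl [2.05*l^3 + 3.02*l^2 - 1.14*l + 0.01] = 6.15*l^2 + 6.04*l - 1.14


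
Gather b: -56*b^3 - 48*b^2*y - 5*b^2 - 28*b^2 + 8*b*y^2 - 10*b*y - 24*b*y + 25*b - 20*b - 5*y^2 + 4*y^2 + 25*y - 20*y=-56*b^3 + b^2*(-48*y - 33) + b*(8*y^2 - 34*y + 5) - y^2 + 5*y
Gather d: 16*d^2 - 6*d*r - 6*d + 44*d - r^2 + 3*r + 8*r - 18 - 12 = 16*d^2 + d*(38 - 6*r) - r^2 + 11*r - 30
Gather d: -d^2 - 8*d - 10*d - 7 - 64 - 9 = -d^2 - 18*d - 80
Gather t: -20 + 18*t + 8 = 18*t - 12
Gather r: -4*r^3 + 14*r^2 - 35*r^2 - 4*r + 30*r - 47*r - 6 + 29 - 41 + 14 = -4*r^3 - 21*r^2 - 21*r - 4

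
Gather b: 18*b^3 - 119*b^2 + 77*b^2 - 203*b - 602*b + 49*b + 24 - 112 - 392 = 18*b^3 - 42*b^2 - 756*b - 480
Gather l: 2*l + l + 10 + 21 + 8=3*l + 39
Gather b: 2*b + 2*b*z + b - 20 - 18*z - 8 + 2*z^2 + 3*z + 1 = b*(2*z + 3) + 2*z^2 - 15*z - 27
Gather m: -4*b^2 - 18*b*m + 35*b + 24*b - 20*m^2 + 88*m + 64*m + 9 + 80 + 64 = -4*b^2 + 59*b - 20*m^2 + m*(152 - 18*b) + 153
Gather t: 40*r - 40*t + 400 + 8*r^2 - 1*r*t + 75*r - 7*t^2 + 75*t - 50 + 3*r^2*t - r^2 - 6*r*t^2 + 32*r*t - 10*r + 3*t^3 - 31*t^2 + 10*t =7*r^2 + 105*r + 3*t^3 + t^2*(-6*r - 38) + t*(3*r^2 + 31*r + 45) + 350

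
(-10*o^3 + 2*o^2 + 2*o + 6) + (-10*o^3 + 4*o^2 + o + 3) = -20*o^3 + 6*o^2 + 3*o + 9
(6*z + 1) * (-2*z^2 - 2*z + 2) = -12*z^3 - 14*z^2 + 10*z + 2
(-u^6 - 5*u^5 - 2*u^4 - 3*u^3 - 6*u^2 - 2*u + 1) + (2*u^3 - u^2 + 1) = -u^6 - 5*u^5 - 2*u^4 - u^3 - 7*u^2 - 2*u + 2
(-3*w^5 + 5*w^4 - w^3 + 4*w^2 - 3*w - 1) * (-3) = 9*w^5 - 15*w^4 + 3*w^3 - 12*w^2 + 9*w + 3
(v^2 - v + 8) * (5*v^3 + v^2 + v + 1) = 5*v^5 - 4*v^4 + 40*v^3 + 8*v^2 + 7*v + 8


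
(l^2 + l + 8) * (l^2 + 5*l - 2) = l^4 + 6*l^3 + 11*l^2 + 38*l - 16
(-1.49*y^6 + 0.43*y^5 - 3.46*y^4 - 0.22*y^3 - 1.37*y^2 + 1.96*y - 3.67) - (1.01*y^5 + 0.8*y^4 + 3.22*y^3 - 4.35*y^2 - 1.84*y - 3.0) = -1.49*y^6 - 0.58*y^5 - 4.26*y^4 - 3.44*y^3 + 2.98*y^2 + 3.8*y - 0.67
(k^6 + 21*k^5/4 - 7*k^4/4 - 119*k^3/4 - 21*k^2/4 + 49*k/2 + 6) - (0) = k^6 + 21*k^5/4 - 7*k^4/4 - 119*k^3/4 - 21*k^2/4 + 49*k/2 + 6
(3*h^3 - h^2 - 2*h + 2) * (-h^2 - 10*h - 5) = -3*h^5 - 29*h^4 - 3*h^3 + 23*h^2 - 10*h - 10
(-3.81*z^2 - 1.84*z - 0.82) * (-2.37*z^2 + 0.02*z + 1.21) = 9.0297*z^4 + 4.2846*z^3 - 2.7035*z^2 - 2.2428*z - 0.9922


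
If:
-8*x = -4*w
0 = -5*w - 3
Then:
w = -3/5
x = -3/10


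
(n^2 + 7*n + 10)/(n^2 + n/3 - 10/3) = 3*(n + 5)/(3*n - 5)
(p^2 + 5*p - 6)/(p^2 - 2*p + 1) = (p + 6)/(p - 1)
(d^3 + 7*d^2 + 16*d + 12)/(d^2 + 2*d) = d + 5 + 6/d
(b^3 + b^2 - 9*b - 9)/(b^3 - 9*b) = (b + 1)/b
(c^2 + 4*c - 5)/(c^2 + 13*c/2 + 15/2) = 2*(c - 1)/(2*c + 3)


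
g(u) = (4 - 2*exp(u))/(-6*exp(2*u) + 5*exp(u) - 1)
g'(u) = (4 - 2*exp(u))*(12*exp(2*u) - 5*exp(u))/(-6*exp(2*u) + 5*exp(u) - 1)^2 - 2*exp(u)/(-6*exp(2*u) + 5*exp(u) - 1)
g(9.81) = 0.00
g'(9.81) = -0.00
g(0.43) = -0.12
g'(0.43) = 0.75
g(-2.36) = -6.56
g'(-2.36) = -3.79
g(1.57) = 0.05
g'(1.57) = -0.02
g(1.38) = 0.05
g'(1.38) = -0.01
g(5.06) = 0.00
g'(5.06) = -0.00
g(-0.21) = -2.67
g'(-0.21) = 13.35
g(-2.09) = -7.93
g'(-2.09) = -6.76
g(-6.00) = -4.05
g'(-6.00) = -0.05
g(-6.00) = -4.05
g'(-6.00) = -0.05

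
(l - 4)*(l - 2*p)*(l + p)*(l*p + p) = l^4*p - l^3*p^2 - 3*l^3*p - 2*l^2*p^3 + 3*l^2*p^2 - 4*l^2*p + 6*l*p^3 + 4*l*p^2 + 8*p^3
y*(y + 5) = y^2 + 5*y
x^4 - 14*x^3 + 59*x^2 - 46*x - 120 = (x - 6)*(x - 5)*(x - 4)*(x + 1)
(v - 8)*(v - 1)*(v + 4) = v^3 - 5*v^2 - 28*v + 32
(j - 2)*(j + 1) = j^2 - j - 2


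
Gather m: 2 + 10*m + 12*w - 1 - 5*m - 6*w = 5*m + 6*w + 1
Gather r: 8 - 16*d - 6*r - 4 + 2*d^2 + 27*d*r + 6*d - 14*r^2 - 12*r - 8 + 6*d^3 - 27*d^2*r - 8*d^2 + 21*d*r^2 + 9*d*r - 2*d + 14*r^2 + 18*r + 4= 6*d^3 - 6*d^2 + 21*d*r^2 - 12*d + r*(-27*d^2 + 36*d)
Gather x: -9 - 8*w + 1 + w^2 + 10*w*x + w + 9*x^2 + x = w^2 - 7*w + 9*x^2 + x*(10*w + 1) - 8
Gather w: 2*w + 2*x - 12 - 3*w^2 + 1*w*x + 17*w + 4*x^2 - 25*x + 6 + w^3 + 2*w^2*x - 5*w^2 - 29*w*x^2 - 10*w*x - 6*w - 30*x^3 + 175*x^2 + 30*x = w^3 + w^2*(2*x - 8) + w*(-29*x^2 - 9*x + 13) - 30*x^3 + 179*x^2 + 7*x - 6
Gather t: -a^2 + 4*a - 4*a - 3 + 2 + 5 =4 - a^2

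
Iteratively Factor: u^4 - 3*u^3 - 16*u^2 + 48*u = (u - 4)*(u^3 + u^2 - 12*u) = (u - 4)*(u + 4)*(u^2 - 3*u) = u*(u - 4)*(u + 4)*(u - 3)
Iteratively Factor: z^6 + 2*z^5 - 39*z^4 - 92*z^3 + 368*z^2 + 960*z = (z)*(z^5 + 2*z^4 - 39*z^3 - 92*z^2 + 368*z + 960) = z*(z + 4)*(z^4 - 2*z^3 - 31*z^2 + 32*z + 240) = z*(z - 4)*(z + 4)*(z^3 + 2*z^2 - 23*z - 60) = z*(z - 4)*(z + 4)^2*(z^2 - 2*z - 15) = z*(z - 4)*(z + 3)*(z + 4)^2*(z - 5)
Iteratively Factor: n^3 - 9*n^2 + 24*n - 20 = (n - 2)*(n^2 - 7*n + 10) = (n - 2)^2*(n - 5)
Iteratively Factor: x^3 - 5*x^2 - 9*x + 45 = (x - 5)*(x^2 - 9) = (x - 5)*(x - 3)*(x + 3)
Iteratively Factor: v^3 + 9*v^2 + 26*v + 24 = (v + 2)*(v^2 + 7*v + 12) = (v + 2)*(v + 3)*(v + 4)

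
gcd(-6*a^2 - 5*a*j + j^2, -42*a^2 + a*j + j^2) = 6*a - j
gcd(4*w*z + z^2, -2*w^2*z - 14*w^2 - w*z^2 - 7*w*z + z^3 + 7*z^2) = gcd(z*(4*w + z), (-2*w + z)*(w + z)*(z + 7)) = 1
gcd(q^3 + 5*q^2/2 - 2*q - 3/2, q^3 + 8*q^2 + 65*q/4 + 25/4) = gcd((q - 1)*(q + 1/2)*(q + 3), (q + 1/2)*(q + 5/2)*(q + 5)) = q + 1/2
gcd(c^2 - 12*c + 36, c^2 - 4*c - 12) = c - 6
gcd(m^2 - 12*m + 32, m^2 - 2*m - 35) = 1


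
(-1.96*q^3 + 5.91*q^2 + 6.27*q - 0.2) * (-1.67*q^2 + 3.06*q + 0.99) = 3.2732*q^5 - 15.8673*q^4 + 5.6733*q^3 + 25.3711*q^2 + 5.5953*q - 0.198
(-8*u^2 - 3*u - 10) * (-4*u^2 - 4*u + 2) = 32*u^4 + 44*u^3 + 36*u^2 + 34*u - 20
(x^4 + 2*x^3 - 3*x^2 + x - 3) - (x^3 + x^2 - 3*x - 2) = x^4 + x^3 - 4*x^2 + 4*x - 1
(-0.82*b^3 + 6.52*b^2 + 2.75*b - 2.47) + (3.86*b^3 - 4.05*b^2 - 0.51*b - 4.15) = 3.04*b^3 + 2.47*b^2 + 2.24*b - 6.62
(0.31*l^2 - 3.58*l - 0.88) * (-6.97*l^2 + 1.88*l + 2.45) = -2.1607*l^4 + 25.5354*l^3 + 0.1627*l^2 - 10.4254*l - 2.156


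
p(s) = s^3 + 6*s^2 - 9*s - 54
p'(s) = 3*s^2 + 12*s - 9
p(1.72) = -46.64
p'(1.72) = 20.52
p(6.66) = 447.60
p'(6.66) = 203.99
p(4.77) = 148.12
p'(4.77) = 116.50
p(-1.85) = -23.15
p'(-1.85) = -20.93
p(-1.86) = -22.94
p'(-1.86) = -20.94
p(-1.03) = -39.46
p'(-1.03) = -18.18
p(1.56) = -49.64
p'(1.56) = 17.02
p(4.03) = 72.63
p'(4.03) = 88.08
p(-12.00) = -810.00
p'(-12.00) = 279.00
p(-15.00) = -1944.00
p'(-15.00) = 486.00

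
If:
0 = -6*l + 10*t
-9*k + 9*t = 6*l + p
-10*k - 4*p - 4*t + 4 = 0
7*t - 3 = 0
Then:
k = -2/13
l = 5/7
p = 87/91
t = 3/7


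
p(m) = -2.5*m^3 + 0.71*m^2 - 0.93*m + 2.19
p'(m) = -7.5*m^2 + 1.42*m - 0.93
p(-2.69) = 58.49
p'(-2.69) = -59.02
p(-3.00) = 78.87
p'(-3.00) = -72.69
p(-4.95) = 327.41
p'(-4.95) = -191.73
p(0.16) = 2.05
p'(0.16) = -0.89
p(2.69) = -43.84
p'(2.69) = -51.38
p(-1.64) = 16.65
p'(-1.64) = -23.43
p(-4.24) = 209.46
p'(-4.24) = -141.78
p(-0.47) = 3.04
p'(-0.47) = -3.25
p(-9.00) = 1890.57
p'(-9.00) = -621.21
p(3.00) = -61.71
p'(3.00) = -64.17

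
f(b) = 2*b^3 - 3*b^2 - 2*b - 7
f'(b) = 6*b^2 - 6*b - 2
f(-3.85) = -157.90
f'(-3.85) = 110.04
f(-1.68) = -21.59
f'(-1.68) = 25.01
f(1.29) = -10.28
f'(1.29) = 0.24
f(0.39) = -8.12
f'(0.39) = -3.43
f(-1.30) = -13.86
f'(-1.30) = 15.94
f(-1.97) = -29.99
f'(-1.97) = 33.11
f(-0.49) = -6.98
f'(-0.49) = 2.38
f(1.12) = -10.19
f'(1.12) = -1.19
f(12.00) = 2993.00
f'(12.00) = 790.00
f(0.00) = -7.00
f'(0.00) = -2.00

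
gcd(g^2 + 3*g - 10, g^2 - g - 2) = g - 2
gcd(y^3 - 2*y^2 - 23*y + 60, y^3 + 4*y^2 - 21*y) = y - 3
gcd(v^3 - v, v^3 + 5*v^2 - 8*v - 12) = v + 1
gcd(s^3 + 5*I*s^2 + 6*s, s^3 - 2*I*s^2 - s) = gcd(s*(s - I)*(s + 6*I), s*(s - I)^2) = s^2 - I*s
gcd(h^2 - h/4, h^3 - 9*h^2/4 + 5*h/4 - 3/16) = h - 1/4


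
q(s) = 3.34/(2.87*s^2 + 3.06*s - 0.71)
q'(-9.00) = 0.00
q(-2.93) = 0.22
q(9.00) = 0.01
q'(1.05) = -0.95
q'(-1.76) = 3.01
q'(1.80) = -0.23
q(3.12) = 0.09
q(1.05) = 0.59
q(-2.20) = 0.52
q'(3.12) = -0.05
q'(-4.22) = 0.05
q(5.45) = 0.03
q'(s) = 3.34*(-5.74*s - 3.06)/(2.87*s^2 + 3.06*s - 0.71)^2 = (-19.1716*s - 10.2204)/(2.87*s^2 + 3.06*s - 0.71)^2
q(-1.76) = 1.20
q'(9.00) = -0.00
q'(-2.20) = 0.77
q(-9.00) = 0.02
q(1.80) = 0.24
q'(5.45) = -0.01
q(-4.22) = 0.09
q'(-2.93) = 0.21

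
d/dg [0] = 0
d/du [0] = 0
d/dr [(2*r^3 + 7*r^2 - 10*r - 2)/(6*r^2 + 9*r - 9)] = (4*r^4 + 12*r^3 + 23*r^2 - 34*r + 36)/(3*(4*r^4 + 12*r^3 - 3*r^2 - 18*r + 9))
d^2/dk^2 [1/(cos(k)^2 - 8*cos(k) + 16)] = 2*(-4*cos(k) - cos(2*k) + 2)/(cos(k) - 4)^4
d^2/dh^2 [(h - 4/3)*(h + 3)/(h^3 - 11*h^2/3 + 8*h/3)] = 2*(27*h^6 + 135*h^5 - 1359*h^4 + 3917*h^3 - 5220*h^2 + 3168*h - 768)/(h^3*(27*h^6 - 297*h^5 + 1305*h^4 - 2915*h^3 + 3480*h^2 - 2112*h + 512))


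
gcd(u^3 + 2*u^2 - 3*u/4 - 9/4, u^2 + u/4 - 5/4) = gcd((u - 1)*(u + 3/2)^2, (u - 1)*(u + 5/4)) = u - 1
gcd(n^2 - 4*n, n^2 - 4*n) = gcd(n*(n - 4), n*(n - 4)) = n^2 - 4*n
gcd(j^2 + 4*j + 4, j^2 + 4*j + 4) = j^2 + 4*j + 4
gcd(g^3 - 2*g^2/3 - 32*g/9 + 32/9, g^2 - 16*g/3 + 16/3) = g - 4/3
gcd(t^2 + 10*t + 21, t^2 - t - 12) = t + 3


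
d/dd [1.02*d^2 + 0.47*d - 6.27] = 2.04*d + 0.47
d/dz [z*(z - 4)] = 2*z - 4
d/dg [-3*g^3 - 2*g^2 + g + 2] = -9*g^2 - 4*g + 1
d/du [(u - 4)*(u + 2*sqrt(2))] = 2*u - 4 + 2*sqrt(2)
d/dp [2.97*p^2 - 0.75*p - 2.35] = 5.94*p - 0.75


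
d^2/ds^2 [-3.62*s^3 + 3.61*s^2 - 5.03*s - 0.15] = 7.22 - 21.72*s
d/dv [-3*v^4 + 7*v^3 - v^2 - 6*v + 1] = -12*v^3 + 21*v^2 - 2*v - 6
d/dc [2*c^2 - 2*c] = 4*c - 2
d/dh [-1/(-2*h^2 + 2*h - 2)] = (1/2 - h)/(h^2 - h + 1)^2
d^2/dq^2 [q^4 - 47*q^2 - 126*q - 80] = 12*q^2 - 94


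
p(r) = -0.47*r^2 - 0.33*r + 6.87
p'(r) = -0.94*r - 0.33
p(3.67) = -0.67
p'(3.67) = -3.78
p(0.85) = 6.25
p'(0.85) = -1.13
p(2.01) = 4.31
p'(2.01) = -2.22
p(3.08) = 1.39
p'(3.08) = -3.23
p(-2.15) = 5.41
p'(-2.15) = 1.69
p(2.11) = 4.08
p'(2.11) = -2.31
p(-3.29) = 2.87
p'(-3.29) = 2.76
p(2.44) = 3.27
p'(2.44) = -2.62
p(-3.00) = 3.63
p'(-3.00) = 2.49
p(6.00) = -12.03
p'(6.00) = -5.97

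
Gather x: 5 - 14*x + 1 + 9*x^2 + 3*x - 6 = 9*x^2 - 11*x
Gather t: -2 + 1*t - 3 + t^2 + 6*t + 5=t^2 + 7*t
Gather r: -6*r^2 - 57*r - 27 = -6*r^2 - 57*r - 27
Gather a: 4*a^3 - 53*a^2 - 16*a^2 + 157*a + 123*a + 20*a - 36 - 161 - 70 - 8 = 4*a^3 - 69*a^2 + 300*a - 275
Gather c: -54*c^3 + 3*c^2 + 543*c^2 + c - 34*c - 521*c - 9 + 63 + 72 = -54*c^3 + 546*c^2 - 554*c + 126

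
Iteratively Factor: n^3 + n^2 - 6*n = (n)*(n^2 + n - 6) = n*(n + 3)*(n - 2)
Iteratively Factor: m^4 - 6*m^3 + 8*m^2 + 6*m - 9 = (m - 1)*(m^3 - 5*m^2 + 3*m + 9) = (m - 3)*(m - 1)*(m^2 - 2*m - 3) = (m - 3)*(m - 1)*(m + 1)*(m - 3)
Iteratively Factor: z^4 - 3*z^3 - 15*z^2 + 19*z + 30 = (z + 3)*(z^3 - 6*z^2 + 3*z + 10) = (z - 2)*(z + 3)*(z^2 - 4*z - 5) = (z - 2)*(z + 1)*(z + 3)*(z - 5)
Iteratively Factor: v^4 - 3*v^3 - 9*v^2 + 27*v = (v)*(v^3 - 3*v^2 - 9*v + 27) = v*(v - 3)*(v^2 - 9) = v*(v - 3)^2*(v + 3)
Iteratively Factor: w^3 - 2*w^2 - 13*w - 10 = (w + 2)*(w^2 - 4*w - 5) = (w + 1)*(w + 2)*(w - 5)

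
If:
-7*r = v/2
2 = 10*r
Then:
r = 1/5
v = -14/5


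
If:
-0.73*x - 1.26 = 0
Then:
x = -1.73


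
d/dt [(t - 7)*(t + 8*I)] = 2*t - 7 + 8*I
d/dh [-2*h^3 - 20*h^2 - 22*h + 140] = -6*h^2 - 40*h - 22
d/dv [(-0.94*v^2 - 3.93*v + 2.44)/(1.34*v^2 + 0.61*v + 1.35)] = (4.6928*v^2 - 9.0772*v - 6.7939)/(1.7956*v^4 + 1.6348*v^3 + 3.9901*v^2 + 1.647*v + 1.8225)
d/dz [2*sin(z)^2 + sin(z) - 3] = (4*sin(z) + 1)*cos(z)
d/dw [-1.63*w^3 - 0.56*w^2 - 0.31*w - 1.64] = -4.89*w^2 - 1.12*w - 0.31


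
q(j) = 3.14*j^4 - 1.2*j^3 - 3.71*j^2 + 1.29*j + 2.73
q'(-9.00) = -9379.77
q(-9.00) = 21166.95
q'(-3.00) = -347.97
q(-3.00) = 252.21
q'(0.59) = -1.76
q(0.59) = 2.33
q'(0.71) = -1.30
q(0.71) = 2.14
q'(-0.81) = -1.74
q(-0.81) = 1.24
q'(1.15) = 7.10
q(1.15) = 2.97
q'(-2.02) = -101.94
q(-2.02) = 47.16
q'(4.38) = 955.11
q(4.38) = 992.02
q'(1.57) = 29.37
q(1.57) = 10.04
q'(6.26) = 2894.91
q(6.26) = 4393.04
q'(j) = 12.56*j^3 - 3.6*j^2 - 7.42*j + 1.29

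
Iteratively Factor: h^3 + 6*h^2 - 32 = (h + 4)*(h^2 + 2*h - 8) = (h - 2)*(h + 4)*(h + 4)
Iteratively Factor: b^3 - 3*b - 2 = (b + 1)*(b^2 - b - 2) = (b - 2)*(b + 1)*(b + 1)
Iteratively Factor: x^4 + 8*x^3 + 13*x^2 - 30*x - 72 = (x + 4)*(x^3 + 4*x^2 - 3*x - 18) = (x + 3)*(x + 4)*(x^2 + x - 6) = (x - 2)*(x + 3)*(x + 4)*(x + 3)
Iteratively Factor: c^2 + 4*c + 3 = (c + 3)*(c + 1)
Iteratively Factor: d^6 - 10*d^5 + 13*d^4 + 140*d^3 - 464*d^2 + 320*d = (d)*(d^5 - 10*d^4 + 13*d^3 + 140*d^2 - 464*d + 320) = d*(d + 4)*(d^4 - 14*d^3 + 69*d^2 - 136*d + 80) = d*(d - 4)*(d + 4)*(d^3 - 10*d^2 + 29*d - 20) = d*(d - 5)*(d - 4)*(d + 4)*(d^2 - 5*d + 4) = d*(d - 5)*(d - 4)^2*(d + 4)*(d - 1)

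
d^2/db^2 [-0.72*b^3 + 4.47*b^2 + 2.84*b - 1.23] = 8.94 - 4.32*b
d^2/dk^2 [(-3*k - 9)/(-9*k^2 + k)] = 18*(27*k^3 + 243*k^2 - 27*k + 1)/(k^3*(729*k^3 - 243*k^2 + 27*k - 1))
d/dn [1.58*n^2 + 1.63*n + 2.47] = 3.16*n + 1.63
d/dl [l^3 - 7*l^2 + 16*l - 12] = 3*l^2 - 14*l + 16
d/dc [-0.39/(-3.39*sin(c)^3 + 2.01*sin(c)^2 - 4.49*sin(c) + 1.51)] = (-3.9663*sin(c)^2 + 1.5678*sin(c) - 1.7511)*cos(c)/(3.39*sin(c)^3 - 2.01*sin(c)^2 + 4.49*sin(c) - 1.51)^2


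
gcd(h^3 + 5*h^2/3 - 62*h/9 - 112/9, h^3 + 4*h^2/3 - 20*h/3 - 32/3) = h^2 - 2*h/3 - 16/3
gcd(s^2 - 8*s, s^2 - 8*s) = s^2 - 8*s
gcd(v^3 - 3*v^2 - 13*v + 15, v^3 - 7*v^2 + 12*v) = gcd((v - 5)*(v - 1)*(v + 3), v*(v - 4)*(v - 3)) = 1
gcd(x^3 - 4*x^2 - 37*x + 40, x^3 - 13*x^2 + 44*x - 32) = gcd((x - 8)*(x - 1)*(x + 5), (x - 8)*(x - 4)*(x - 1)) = x^2 - 9*x + 8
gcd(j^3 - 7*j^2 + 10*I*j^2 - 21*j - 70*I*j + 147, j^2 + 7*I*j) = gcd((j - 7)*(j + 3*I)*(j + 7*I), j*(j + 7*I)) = j + 7*I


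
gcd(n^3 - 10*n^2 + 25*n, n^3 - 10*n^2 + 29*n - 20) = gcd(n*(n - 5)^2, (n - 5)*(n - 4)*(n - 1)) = n - 5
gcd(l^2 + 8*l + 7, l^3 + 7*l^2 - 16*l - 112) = l + 7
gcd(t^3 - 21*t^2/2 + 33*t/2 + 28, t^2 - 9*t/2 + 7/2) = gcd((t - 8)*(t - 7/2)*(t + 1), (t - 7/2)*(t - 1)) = t - 7/2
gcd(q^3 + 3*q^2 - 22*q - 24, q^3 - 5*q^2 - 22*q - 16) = q + 1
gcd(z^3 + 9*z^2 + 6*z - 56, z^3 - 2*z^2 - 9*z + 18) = z - 2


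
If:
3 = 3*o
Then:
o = 1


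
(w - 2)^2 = w^2 - 4*w + 4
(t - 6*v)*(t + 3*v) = t^2 - 3*t*v - 18*v^2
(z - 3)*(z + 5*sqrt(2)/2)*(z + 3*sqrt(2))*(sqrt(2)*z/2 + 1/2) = sqrt(2)*z^4/2 - 3*sqrt(2)*z^3/2 + 6*z^3 - 18*z^2 + 41*sqrt(2)*z^2/4 - 123*sqrt(2)*z/4 + 15*z/2 - 45/2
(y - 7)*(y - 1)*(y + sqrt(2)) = y^3 - 8*y^2 + sqrt(2)*y^2 - 8*sqrt(2)*y + 7*y + 7*sqrt(2)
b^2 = b^2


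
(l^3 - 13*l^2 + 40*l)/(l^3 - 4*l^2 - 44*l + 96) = l*(l - 5)/(l^2 + 4*l - 12)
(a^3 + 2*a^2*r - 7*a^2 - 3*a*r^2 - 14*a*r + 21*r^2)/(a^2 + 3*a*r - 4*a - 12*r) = (a^2 - a*r - 7*a + 7*r)/(a - 4)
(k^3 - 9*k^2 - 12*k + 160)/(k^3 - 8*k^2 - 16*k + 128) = (k - 5)/(k - 4)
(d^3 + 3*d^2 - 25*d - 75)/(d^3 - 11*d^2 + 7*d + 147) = (d^2 - 25)/(d^2 - 14*d + 49)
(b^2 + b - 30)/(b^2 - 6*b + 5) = (b + 6)/(b - 1)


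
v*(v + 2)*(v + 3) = v^3 + 5*v^2 + 6*v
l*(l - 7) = l^2 - 7*l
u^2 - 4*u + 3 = (u - 3)*(u - 1)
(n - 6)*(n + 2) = n^2 - 4*n - 12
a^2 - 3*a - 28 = (a - 7)*(a + 4)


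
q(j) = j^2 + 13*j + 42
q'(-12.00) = -11.00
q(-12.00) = 30.00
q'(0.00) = 13.00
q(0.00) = 42.00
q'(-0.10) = 12.80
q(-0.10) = 40.71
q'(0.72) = 14.44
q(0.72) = 51.88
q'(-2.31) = 8.38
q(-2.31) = 17.31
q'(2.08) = 17.16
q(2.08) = 73.37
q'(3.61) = 20.22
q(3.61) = 101.96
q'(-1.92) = 9.16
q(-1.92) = 20.73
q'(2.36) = 17.72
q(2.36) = 78.25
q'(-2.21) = 8.58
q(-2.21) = 18.15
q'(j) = 2*j + 13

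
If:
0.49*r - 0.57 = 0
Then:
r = 1.16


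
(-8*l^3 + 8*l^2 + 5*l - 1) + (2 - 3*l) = -8*l^3 + 8*l^2 + 2*l + 1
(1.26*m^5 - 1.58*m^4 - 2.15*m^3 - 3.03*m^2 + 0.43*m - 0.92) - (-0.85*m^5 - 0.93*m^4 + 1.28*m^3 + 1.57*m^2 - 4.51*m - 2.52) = 2.11*m^5 - 0.65*m^4 - 3.43*m^3 - 4.6*m^2 + 4.94*m + 1.6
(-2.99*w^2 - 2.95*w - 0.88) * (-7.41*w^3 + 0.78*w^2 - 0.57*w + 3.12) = 22.1559*w^5 + 19.5273*w^4 + 5.9241*w^3 - 8.3337*w^2 - 8.7024*w - 2.7456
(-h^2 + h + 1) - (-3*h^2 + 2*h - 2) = 2*h^2 - h + 3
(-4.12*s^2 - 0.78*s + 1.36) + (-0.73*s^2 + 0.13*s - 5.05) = -4.85*s^2 - 0.65*s - 3.69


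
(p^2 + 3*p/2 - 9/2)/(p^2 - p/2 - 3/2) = (p + 3)/(p + 1)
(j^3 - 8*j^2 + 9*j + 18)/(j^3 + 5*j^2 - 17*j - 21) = (j - 6)/(j + 7)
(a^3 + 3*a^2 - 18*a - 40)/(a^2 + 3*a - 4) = (a^3 + 3*a^2 - 18*a - 40)/(a^2 + 3*a - 4)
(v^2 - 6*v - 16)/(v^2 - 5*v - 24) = (v + 2)/(v + 3)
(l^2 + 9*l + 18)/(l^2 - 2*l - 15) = (l + 6)/(l - 5)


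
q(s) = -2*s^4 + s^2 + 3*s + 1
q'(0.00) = 3.00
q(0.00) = 1.00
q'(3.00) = -207.00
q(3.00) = -143.00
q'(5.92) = -1644.96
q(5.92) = -2402.69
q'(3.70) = -394.82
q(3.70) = -349.04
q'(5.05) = -1017.20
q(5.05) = -1259.10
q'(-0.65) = 3.90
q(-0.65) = -0.88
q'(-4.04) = 522.43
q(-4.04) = -527.59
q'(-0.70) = 4.34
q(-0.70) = -1.09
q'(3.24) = -262.62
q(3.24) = -199.18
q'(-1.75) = 42.38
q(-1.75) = -19.95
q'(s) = -8*s^3 + 2*s + 3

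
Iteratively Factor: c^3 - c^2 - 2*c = (c - 2)*(c^2 + c) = c*(c - 2)*(c + 1)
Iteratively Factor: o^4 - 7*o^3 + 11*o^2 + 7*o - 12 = (o - 3)*(o^3 - 4*o^2 - o + 4) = (o - 3)*(o - 1)*(o^2 - 3*o - 4) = (o - 3)*(o - 1)*(o + 1)*(o - 4)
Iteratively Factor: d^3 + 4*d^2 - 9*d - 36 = (d + 3)*(d^2 + d - 12) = (d + 3)*(d + 4)*(d - 3)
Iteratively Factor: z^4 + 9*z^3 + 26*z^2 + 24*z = (z + 2)*(z^3 + 7*z^2 + 12*z) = (z + 2)*(z + 4)*(z^2 + 3*z) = (z + 2)*(z + 3)*(z + 4)*(z)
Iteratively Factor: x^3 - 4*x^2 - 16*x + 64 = (x - 4)*(x^2 - 16) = (x - 4)^2*(x + 4)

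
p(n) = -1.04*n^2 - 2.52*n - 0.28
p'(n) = -2.08*n - 2.52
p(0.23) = -0.91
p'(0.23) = -3.00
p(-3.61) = -4.74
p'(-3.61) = 4.99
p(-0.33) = 0.44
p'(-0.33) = -1.83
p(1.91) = -8.89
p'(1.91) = -6.49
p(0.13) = -0.63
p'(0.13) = -2.79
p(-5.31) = -16.22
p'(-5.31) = 8.52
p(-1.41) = 1.21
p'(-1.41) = 0.41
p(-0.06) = -0.13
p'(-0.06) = -2.40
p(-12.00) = -119.80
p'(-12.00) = 22.44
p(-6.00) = -22.60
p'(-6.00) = 9.96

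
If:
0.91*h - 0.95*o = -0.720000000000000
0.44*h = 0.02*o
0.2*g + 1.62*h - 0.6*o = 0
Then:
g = 2.09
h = 0.04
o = 0.79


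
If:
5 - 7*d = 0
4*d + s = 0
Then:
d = 5/7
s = -20/7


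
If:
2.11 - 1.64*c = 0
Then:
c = 1.29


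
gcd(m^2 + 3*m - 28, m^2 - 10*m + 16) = 1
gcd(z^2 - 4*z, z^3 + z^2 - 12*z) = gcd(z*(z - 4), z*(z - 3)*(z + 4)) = z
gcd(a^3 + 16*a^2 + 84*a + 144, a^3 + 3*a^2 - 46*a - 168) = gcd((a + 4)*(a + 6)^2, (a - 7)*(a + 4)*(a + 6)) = a^2 + 10*a + 24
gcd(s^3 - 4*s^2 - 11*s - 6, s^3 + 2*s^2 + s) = s^2 + 2*s + 1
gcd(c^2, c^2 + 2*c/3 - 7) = 1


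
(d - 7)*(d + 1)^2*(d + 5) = d^4 - 38*d^2 - 72*d - 35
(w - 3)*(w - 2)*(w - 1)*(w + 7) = w^4 + w^3 - 31*w^2 + 71*w - 42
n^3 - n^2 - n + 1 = (n - 1)^2*(n + 1)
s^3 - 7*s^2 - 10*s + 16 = (s - 8)*(s - 1)*(s + 2)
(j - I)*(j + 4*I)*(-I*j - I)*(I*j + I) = j^4 + 2*j^3 + 3*I*j^3 + 5*j^2 + 6*I*j^2 + 8*j + 3*I*j + 4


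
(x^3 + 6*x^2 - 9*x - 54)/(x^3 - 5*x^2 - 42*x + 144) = (x + 3)/(x - 8)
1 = 1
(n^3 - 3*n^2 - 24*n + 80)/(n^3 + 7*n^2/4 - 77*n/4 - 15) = 4*(n - 4)/(4*n + 3)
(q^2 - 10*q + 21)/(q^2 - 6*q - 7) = (q - 3)/(q + 1)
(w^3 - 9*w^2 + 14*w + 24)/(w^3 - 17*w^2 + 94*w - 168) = (w + 1)/(w - 7)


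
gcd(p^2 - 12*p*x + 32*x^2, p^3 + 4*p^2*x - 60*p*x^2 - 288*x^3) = -p + 8*x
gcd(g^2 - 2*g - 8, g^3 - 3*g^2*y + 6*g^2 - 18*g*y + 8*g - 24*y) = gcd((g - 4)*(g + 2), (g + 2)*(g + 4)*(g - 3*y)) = g + 2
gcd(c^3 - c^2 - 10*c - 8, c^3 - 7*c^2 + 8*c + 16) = c^2 - 3*c - 4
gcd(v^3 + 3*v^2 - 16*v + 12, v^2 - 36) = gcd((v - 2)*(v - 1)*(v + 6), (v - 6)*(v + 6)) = v + 6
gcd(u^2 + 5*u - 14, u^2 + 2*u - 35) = u + 7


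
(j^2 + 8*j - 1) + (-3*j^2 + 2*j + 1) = -2*j^2 + 10*j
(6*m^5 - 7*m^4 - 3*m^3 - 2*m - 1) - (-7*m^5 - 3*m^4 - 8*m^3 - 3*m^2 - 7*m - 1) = 13*m^5 - 4*m^4 + 5*m^3 + 3*m^2 + 5*m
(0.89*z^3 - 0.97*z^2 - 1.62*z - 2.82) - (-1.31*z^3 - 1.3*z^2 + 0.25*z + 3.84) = 2.2*z^3 + 0.33*z^2 - 1.87*z - 6.66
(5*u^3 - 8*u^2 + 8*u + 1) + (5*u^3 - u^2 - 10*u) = 10*u^3 - 9*u^2 - 2*u + 1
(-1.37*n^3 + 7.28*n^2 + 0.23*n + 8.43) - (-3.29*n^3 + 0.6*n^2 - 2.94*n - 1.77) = 1.92*n^3 + 6.68*n^2 + 3.17*n + 10.2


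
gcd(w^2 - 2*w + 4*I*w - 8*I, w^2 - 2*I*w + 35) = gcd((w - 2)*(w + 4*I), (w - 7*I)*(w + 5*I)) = 1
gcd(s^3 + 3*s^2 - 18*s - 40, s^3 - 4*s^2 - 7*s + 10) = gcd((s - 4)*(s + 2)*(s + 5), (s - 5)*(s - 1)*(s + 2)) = s + 2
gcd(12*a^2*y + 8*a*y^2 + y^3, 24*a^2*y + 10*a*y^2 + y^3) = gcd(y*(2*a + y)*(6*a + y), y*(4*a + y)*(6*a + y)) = 6*a*y + y^2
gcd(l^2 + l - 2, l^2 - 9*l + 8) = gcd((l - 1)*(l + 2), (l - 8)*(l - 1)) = l - 1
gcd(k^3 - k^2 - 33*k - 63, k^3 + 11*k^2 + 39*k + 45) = k^2 + 6*k + 9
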